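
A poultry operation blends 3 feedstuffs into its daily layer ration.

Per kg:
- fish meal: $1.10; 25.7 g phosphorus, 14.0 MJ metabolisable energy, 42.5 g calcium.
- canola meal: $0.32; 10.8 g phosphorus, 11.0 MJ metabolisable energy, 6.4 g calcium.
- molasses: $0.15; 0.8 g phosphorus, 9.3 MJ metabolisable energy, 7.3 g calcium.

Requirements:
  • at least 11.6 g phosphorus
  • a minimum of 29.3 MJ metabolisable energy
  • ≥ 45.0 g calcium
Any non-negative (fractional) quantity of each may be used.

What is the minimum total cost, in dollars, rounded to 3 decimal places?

$0.997

This is a linear program. Let x1 = kg of fish meal, x2 = kg of canola meal, x3 = kg of molasses.
Minimize 1.1x1 + 0.32x2 + 0.15x3 with:
  25.7x1 + 10.8x2 + 0.8x3 ≥ 11.6   (phosphorus)
  14x1 + 11x2 + 9.3x3 ≥ 29.3   (metabolisable energy)
  42.5x1 + 6.4x2 + 7.3x3 ≥ 45   (calcium)
  x1, x2, x3 ≥ 0.
At the optimum only fish meal, molasses are positive (canola meal = 0). Binding constraints: phosphorus and calcium.
So fish meal = 0.31691 kg, molasses = 4.3194 kg.
Objective = 1.1·0.31691 + 0.15·4.3194 = 0.99651.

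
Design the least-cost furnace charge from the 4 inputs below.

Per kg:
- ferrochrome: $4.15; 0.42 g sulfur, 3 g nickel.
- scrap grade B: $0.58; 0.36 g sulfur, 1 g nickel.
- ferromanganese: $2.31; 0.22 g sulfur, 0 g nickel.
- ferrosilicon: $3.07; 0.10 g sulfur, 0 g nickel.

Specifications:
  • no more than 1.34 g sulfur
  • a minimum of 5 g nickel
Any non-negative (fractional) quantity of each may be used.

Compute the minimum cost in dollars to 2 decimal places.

$4.58

This is a linear program. Let x1 = kg of ferrochrome, x2 = kg of scrap grade B, x3 = kg of ferromanganese, x4 = kg of ferrosilicon.
Minimise 4.15x1 + 0.58x2 + 2.31x3 + 3.07x4 with:
  0.42x1 + 0.36x2 + 0.22x3 + 0.1x4 ≤ 1.34   (sulfur)
  3x1 + 1x2 ≥ 5   (nickel)
  x1, x2, x3, x4 ≥ 0.
The minimum-cost mix takes nothing from ferromanganese, ferrosilicon — only ferrochrome, scrap grade B. Binding constraints: sulfur and nickel.
That vertex is x1 = 0.697, x2 = 2.909.
Objective = 4.15·0.697 + 0.58·2.909 = 4.5798.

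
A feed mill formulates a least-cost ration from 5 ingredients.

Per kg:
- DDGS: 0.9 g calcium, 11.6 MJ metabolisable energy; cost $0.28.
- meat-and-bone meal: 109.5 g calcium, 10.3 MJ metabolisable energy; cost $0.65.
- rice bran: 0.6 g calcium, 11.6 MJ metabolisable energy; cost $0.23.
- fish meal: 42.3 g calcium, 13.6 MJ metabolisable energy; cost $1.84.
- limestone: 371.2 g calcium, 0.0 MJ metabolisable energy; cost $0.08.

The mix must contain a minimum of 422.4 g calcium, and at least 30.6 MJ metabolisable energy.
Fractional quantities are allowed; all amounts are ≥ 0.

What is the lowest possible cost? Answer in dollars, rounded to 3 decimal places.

$0.697

This is a linear program. Let x1 = kg of DDGS, x2 = kg of meat-and-bone meal, x3 = kg of rice bran, x4 = kg of fish meal, x5 = kg of limestone.
Minimise 0.28x1 + 0.65x2 + 0.23x3 + 1.84x4 + 0.08x5 with:
  0.9x1 + 109.5x2 + 0.6x3 + 42.3x4 + 371.2x5 ≥ 422.4   (calcium)
  11.6x1 + 10.3x2 + 11.6x3 + 13.6x4 ≥ 30.6   (metabolisable energy)
  x1, x2, x3, x4, x5 ≥ 0.
The cheapest feasible vertex uses only rice bran, limestone; DDGS, meat-and-bone meal, fish meal are not used. Binding constraints: calcium and metabolisable energy.
Optimal quantities: rice bran = 2.638 kg, limestone = 1.134 kg.
Total cost: 0.23·2.638 + 0.08·1.134 = 0.69746.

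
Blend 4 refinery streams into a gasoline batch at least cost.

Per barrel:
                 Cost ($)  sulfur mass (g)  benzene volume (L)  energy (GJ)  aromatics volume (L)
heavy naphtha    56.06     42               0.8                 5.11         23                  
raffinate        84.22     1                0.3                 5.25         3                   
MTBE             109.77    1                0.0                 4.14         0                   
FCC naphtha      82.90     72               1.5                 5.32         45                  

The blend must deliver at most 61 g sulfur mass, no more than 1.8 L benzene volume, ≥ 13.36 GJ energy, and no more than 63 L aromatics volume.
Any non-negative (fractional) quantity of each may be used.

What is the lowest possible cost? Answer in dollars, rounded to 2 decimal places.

$177.40

Set it up as a linear program. Let x1 = barrels of heavy naphtha, x2 = barrels of raffinate, x3 = barrels of MTBE, x4 = barrels of FCC naphtha.
min 56.06x1 + 84.22x2 + 109.77x3 + 82.9x4 s.t.:
  42x1 + 1x2 + 1x3 + 72x4 ≤ 61   (sulfur mass)
  0.8x1 + 0.3x2 + 1.5x4 ≤ 1.8   (benzene volume)
  5.11x1 + 5.25x2 + 4.14x3 + 5.32x4 ≥ 13.36   (energy)
  23x1 + 3x2 + 45x4 ≤ 63   (aromatics volume)
  x1, x2, x3, x4 ≥ 0.
The optimal basis is {heavy naphtha, raffinate}; MTBE, FCC naphtha drop out. Binding constraints: sulfur mass and energy.
That vertex is x1 = 1.42481, x2 = 1.15795.
Objective = 56.06·1.42481 + 84.22·1.15795 = 177.3974.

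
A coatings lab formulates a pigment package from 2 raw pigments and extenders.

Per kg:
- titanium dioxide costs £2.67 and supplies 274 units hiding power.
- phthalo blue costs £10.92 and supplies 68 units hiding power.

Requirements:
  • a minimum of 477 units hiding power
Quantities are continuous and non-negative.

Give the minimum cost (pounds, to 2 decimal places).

This is a linear program. Let x1 = kg of titanium dioxide, x2 = kg of phthalo blue.
min 2.67x1 + 10.92x2 with:
  274x1 + 68x2 ≥ 477   (hiding power)
  x1, x2 ≥ 0.
The cheapest feasible vertex uses only titanium dioxide; phthalo blue is not used. Binding constraint: hiding power.
Optimal quantities: titanium dioxide = 1.741 kg.
Objective = 2.67·1.741 = 4.6485.

£4.65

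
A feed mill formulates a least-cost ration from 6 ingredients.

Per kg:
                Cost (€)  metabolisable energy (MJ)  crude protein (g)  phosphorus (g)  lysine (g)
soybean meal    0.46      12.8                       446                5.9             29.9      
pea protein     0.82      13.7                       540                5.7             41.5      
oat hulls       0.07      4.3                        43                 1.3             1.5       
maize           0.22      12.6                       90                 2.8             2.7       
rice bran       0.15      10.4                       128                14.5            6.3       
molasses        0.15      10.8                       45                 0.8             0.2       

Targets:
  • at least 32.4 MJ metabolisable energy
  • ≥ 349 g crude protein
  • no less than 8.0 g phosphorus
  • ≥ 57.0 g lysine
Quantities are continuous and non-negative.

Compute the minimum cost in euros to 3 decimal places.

€0.932

Treat it as an LP. Let x1 = kg of soybean meal, x2 = kg of pea protein, x3 = kg of oat hulls, x4 = kg of maize, x5 = kg of rice bran, x6 = kg of molasses.
min 0.46x1 + 0.82x2 + 0.07x3 + 0.22x4 + 0.15x5 + 0.15x6 with:
  12.8x1 + 13.7x2 + 4.3x3 + 12.6x4 + 10.4x5 + 10.8x6 ≥ 32.4   (metabolisable energy)
  446x1 + 540x2 + 43x3 + 90x4 + 128x5 + 45x6 ≥ 349   (crude protein)
  5.9x1 + 5.7x2 + 1.3x3 + 2.8x4 + 14.5x5 + 0.8x6 ≥ 8   (phosphorus)
  29.9x1 + 41.5x2 + 1.5x3 + 2.7x4 + 6.3x5 + 0.2x6 ≥ 57   (lysine)
  x1, x2, x3, x4, x5, x6 ≥ 0.
The minimum-cost mix takes nothing from pea protein, oat hulls, maize, molasses — only soybean meal, rice bran. There the metabolisable energy and lysine constraints are tight.
Solving gives x1 = 1.688, x5 = 1.038.
Hence cost = 0.46·1.688 + 0.15·1.038 = €0.93218.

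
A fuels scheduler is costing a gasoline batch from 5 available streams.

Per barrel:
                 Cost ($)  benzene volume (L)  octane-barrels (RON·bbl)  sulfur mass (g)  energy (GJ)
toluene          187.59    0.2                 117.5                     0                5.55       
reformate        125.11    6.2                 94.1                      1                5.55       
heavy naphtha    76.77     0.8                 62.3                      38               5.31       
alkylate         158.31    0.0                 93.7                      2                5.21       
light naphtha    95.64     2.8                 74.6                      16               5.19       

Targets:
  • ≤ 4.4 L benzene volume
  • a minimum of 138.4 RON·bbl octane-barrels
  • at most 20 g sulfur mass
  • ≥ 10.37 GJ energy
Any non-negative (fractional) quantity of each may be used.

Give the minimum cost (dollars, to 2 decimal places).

Set it up as a linear program. Let x1 = barrels of toluene, x2 = barrels of reformate, x3 = barrels of heavy naphtha, x4 = barrels of alkylate, x5 = barrels of light naphtha.
min 187.59x1 + 125.11x2 + 76.77x3 + 158.31x4 + 95.64x5 subject to:
  0.2x1 + 6.2x2 + 0.8x3 + 2.8x5 ≤ 4.4   (benzene volume)
  117.5x1 + 94.1x2 + 62.3x3 + 93.7x4 + 74.6x5 ≥ 138.4   (octane-barrels)
  1x2 + 38x3 + 2x4 + 16x5 ≤ 20   (sulfur mass)
  5.55x1 + 5.55x2 + 5.31x3 + 5.21x4 + 5.19x5 ≥ 10.37   (energy)
  x1, x2, x3, x4, x5 ≥ 0.
The cheapest feasible vertex uses only reformate, alkylate, light naphtha; toluene, heavy naphtha are not used. Binding constraints: benzene volume, sulfur mass, energy.
So reformate = 0.186418 barrels, alkylate = 0.637621 barrels, light naphtha = 1.15865 barrels.
Hence cost = 125.11·0.186418 + 158.31·0.637621 + 95.64·1.15865 = $235.0778.

$235.08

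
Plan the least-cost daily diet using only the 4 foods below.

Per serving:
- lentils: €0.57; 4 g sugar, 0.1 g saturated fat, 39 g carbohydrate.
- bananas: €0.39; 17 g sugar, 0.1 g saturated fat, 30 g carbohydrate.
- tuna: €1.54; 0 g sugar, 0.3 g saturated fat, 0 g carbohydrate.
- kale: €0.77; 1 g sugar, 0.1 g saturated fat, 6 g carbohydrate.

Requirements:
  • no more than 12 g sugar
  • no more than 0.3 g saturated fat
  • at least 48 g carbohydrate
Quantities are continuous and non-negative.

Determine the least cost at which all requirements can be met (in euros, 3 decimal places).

€0.677

This is a linear program. Let x1 = servings of lentils, x2 = servings of bananas, x3 = servings of tuna, x4 = servings of kale.
Minimise 0.57x1 + 0.39x2 + 1.54x3 + 0.77x4 with:
  4x1 + 17x2 + 1x4 ≤ 12   (sugar)
  0.1x1 + 0.1x2 + 0.3x3 + 0.1x4 ≤ 0.3   (saturated fat)
  39x1 + 30x2 + 6x4 ≥ 48   (carbohydrate)
  x1, x2, x3, x4 ≥ 0.
At the optimum only lentils, bananas are positive (tuna, kale = 0). There the sugar and carbohydrate constraints are tight.
Solving gives x1 = 0.8398, x2 = 0.5083.
Total cost: 0.57·0.8398 + 0.39·0.5083 = 0.67692.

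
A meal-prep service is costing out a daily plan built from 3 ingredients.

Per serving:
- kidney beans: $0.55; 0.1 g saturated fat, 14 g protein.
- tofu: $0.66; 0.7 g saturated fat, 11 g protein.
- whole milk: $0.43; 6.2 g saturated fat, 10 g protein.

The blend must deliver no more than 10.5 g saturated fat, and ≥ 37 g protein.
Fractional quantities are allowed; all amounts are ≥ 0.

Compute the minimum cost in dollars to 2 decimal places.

This is a linear program. Let x1 = servings of kidney beans, x2 = servings of tofu, x3 = servings of whole milk.
min 0.55x1 + 0.66x2 + 0.43x3 subject to:
  0.1x1 + 0.7x2 + 6.2x3 ≤ 10.5   (saturated fat)
  14x1 + 11x2 + 10x3 ≥ 37   (protein)
  x1, x2, x3 ≥ 0.
The optimal basis is {kidney beans}; tofu, whole milk drop out. Binding constraint: protein.
Optimal quantities: kidney beans = 2.643 servings.
Hence cost = 0.55·2.643 = $1.4537.

$1.45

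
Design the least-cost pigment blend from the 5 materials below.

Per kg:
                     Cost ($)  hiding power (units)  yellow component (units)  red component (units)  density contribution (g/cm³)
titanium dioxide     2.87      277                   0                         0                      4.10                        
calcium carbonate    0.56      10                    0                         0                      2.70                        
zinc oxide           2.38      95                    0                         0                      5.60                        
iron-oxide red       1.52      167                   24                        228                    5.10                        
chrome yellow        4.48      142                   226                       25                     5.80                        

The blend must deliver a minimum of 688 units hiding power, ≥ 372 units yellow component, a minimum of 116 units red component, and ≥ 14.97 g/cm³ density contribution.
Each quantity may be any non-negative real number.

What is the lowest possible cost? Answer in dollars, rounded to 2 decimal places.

$10.50

Treat it as an LP. Let x1 = kg of titanium dioxide, x2 = kg of calcium carbonate, x3 = kg of zinc oxide, x4 = kg of iron-oxide red, x5 = kg of chrome yellow.
Minimize 2.87x1 + 0.56x2 + 2.38x3 + 1.52x4 + 4.48x5 with:
  277x1 + 10x2 + 95x3 + 167x4 + 142x5 ≥ 688   (hiding power)
  24x4 + 226x5 ≥ 372   (yellow component)
  228x4 + 25x5 ≥ 116   (red component)
  4.1x1 + 2.7x2 + 5.6x3 + 5.1x4 + 5.8x5 ≥ 14.97   (density contribution)
  x1, x2, x3, x4, x5 ≥ 0.
The minimum-cost mix takes nothing from titanium dioxide, calcium carbonate, zinc oxide — only iron-oxide red, chrome yellow. The hiding power and yellow component requirements are met with equality.
That vertex is x4 = 2.9902, x5 = 1.3285.
Objective = 1.52·2.9902 + 4.48·1.3285 = 10.4968.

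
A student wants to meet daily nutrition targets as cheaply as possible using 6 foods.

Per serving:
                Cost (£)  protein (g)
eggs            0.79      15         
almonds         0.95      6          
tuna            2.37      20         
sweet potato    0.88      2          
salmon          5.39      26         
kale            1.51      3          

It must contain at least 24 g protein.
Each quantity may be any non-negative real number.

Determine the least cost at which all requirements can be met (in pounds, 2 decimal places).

£1.26

This is a linear program. Let x1 = servings of eggs, x2 = servings of almonds, x3 = servings of tuna, x4 = servings of sweet potato, x5 = servings of salmon, x6 = servings of kale.
min 0.79x1 + 0.95x2 + 2.37x3 + 0.88x4 + 5.39x5 + 1.51x6 s.t.:
  15x1 + 6x2 + 20x3 + 2x4 + 26x5 + 3x6 ≥ 24   (protein)
  x1, x2, x3, x4, x5, x6 ≥ 0.
At the optimum only eggs is positive (almonds, tuna, sweet potato, salmon, kale = 0). Binding constraint: protein.
That vertex is x1 = 1.6.
Cost = 0.79·1.6 = 1.2640.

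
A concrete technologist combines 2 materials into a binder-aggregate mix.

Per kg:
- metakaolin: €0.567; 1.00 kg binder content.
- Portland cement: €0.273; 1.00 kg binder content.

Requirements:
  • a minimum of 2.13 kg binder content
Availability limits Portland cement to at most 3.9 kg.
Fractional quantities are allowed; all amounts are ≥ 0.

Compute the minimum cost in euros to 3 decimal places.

This is a linear program. Let x1 = kg of metakaolin, x2 = kg of Portland cement.
Minimise 0.567x1 + 0.273x2 with:
  1x1 + 1x2 ≥ 2.13   (binder content)
  x2 ≤ 3.9
  x1, x2 ≥ 0.
At the optimum only Portland cement is positive (metakaolin = 0). Binding constraint: binder content.
So Portland cement = 2.13 kg.
Cost = 0.273·2.13 = 0.58149.

€0.581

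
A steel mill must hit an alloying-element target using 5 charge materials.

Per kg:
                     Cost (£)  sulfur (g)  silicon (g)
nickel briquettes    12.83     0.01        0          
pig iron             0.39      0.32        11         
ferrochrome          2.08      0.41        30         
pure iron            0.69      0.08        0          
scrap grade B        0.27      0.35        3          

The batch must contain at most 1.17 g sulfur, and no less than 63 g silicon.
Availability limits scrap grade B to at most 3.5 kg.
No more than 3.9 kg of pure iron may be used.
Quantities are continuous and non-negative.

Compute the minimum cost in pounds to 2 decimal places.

£3.69

Treat it as an LP. Let x1 = kg of nickel briquettes, x2 = kg of pig iron, x3 = kg of ferrochrome, x4 = kg of pure iron, x5 = kg of scrap grade B.
min 12.83x1 + 0.39x2 + 2.08x3 + 0.69x4 + 0.27x5 subject to:
  0.01x1 + 0.32x2 + 0.41x3 + 0.08x4 + 0.35x5 ≤ 1.17   (sulfur)
  11x2 + 30x3 + 3x5 ≥ 63   (silicon)
  x5 ≤ 3.5
  x4 ≤ 3.9
  x1, x2, x3, x4, x5 ≥ 0.
The cheapest feasible vertex uses only pig iron, ferrochrome; nickel briquettes, pure iron, scrap grade B are not used. The sulfur and silicon requirements are met with equality.
Optimal quantities: pig iron = 1.821 kg, ferrochrome = 1.432 kg.
Total cost: 0.39·1.821 + 2.08·1.432 = 3.6888.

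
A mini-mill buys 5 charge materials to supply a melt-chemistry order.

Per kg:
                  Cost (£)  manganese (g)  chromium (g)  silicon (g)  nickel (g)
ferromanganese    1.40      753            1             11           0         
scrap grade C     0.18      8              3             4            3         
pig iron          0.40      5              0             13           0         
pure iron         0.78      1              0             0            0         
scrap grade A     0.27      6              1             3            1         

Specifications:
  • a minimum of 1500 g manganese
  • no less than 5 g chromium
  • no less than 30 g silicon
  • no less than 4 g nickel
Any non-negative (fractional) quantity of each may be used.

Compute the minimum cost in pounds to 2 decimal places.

Treat it as an LP. Let x1 = kg of ferromanganese, x2 = kg of scrap grade C, x3 = kg of pig iron, x4 = kg of pure iron, x5 = kg of scrap grade A.
Minimise 1.4x1 + 0.18x2 + 0.4x3 + 0.78x4 + 0.27x5 s.t.:
  753x1 + 8x2 + 5x3 + 1x4 + 6x5 ≥ 1500   (manganese)
  1x1 + 3x2 + 1x5 ≥ 5   (chromium)
  11x1 + 4x2 + 13x3 + 3x5 ≥ 30   (silicon)
  3x2 + 1x5 ≥ 4   (nickel)
  x1, x2, x3, x4, x5 ≥ 0.
The minimum-cost mix takes nothing from pure iron, scrap grade A — only ferromanganese, scrap grade C, pig iron. There the manganese, silicon, nickel constraints are tight.
Solving gives x1 = 1.976, x2 = 1.333, x3 = 0.2251.
Objective = 1.4·1.976 + 0.18·1.333 + 0.4·0.2251 = 3.0964.

£3.10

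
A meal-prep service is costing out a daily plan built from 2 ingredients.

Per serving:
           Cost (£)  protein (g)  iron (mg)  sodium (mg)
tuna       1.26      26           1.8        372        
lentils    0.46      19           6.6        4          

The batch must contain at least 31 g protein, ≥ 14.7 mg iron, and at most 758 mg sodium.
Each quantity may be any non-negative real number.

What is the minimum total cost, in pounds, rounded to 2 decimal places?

Let x1 = servings of tuna, x2 = servings of lentils.
Minimize 1.26x1 + 0.46x2 with:
  26x1 + 19x2 ≥ 31   (protein)
  1.8x1 + 6.6x2 ≥ 14.7   (iron)
  372x1 + 4x2 ≤ 758   (sodium)
  x1, x2 ≥ 0.
The cheapest feasible vertex uses only lentils; tuna is not used. The iron requirement is met with equality.
So lentils = 2.227 servings.
Total cost: 0.46·2.227 = 1.0244.

£1.02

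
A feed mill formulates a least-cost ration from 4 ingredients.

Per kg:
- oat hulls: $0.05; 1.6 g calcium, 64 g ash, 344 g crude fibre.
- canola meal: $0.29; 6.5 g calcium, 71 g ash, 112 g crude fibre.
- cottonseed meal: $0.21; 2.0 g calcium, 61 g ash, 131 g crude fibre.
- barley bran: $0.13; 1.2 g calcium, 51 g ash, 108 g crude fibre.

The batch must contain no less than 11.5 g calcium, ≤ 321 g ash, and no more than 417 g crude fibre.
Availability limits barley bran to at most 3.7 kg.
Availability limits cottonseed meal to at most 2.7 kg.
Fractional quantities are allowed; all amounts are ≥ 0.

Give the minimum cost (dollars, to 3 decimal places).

Treat it as an LP. Let x1 = kg of oat hulls, x2 = kg of canola meal, x3 = kg of cottonseed meal, x4 = kg of barley bran.
Minimise 0.05x1 + 0.29x2 + 0.21x3 + 0.13x4 with:
  1.6x1 + 6.5x2 + 2x3 + 1.2x4 ≥ 11.5   (calcium)
  64x1 + 71x2 + 61x3 + 51x4 ≤ 321   (ash)
  344x1 + 112x2 + 131x3 + 108x4 ≤ 417   (crude fibre)
  x4 ≤ 3.7
  x3 ≤ 2.7
  x1, x2, x3, x4 ≥ 0.
The minimum-cost mix takes nothing from cottonseed meal, barley bran — only oat hulls, canola meal. The calcium and crude fibre requirements are met with equality.
Optimal quantities: oat hulls = 0.6916 kg, canola meal = 1.599 kg.
Total cost: 0.05·0.6916 + 0.29·1.599 = 0.49829.

$0.498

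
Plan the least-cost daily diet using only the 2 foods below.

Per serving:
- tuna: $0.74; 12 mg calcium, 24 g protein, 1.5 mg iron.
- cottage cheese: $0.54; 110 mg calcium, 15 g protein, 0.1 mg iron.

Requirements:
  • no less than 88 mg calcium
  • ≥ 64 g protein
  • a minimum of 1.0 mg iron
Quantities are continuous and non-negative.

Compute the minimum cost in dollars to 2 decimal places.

Set it up as a linear program. Let x1 = servings of tuna, x2 = servings of cottage cheese.
min 0.74x1 + 0.54x2 subject to:
  12x1 + 110x2 ≥ 88   (calcium)
  24x1 + 15x2 ≥ 64   (protein)
  1.5x1 + 0.1x2 ≥ 1   (iron)
  x1, x2 ≥ 0.
Both inputs are positive at the optimum. There the calcium and protein constraints are tight.
Optimal quantities: tuna = 2.325 servings, cottage cheese = 0.5463 servings.
Total cost: 0.74·2.325 + 0.54·0.5463 = 2.0155.

$2.02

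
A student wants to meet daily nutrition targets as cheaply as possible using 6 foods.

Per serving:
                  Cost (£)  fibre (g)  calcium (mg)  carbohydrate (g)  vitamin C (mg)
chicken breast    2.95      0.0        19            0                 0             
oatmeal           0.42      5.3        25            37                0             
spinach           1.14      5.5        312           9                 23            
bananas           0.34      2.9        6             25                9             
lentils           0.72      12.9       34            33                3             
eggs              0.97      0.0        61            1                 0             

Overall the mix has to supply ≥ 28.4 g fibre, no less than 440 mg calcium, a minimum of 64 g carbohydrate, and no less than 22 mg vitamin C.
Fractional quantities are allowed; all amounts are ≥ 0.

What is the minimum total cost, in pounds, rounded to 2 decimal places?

Treat it as an LP. Let x1 = servings of chicken breast, x2 = servings of oatmeal, x3 = servings of spinach, x4 = servings of bananas, x5 = servings of lentils, x6 = servings of eggs.
Minimize 2.95x1 + 0.42x2 + 1.14x3 + 0.34x4 + 0.72x5 + 0.97x6 subject to:
  5.3x2 + 5.5x3 + 2.9x4 + 12.9x5 ≥ 28.4   (fibre)
  19x1 + 25x2 + 312x3 + 6x4 + 34x5 + 61x6 ≥ 440   (calcium)
  37x2 + 9x3 + 25x4 + 33x5 + 1x6 ≥ 64   (carbohydrate)
  23x3 + 9x4 + 3x5 ≥ 22   (vitamin C)
  x1, x2, x3, x4, x5, x6 ≥ 0.
The cheapest feasible vertex uses only spinach, lentils; chicken breast, oatmeal, bananas, eggs are not used. The fibre and calcium requirements are met with equality.
Optimal quantities: spinach = 1.227 servings, lentils = 1.678 servings.
Objective = 1.14·1.227 + 0.72·1.678 = 2.6069.

£2.61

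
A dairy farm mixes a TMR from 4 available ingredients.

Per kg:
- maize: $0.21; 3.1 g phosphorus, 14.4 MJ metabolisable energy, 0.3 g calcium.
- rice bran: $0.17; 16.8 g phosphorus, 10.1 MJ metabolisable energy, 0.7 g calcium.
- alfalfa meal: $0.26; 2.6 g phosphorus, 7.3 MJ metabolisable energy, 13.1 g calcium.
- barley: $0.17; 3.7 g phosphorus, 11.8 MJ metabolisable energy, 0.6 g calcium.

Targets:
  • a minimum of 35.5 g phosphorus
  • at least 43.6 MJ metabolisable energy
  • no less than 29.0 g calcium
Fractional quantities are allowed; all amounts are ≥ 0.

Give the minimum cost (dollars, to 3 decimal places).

$0.988

Set it up as a linear program. Let x1 = kg of maize, x2 = kg of rice bran, x3 = kg of alfalfa meal, x4 = kg of barley.
Minimise 0.21x1 + 0.17x2 + 0.26x3 + 0.17x4 subject to:
  3.1x1 + 16.8x2 + 2.6x3 + 3.7x4 ≥ 35.5   (phosphorus)
  14.4x1 + 10.1x2 + 7.3x3 + 11.8x4 ≥ 43.6   (metabolisable energy)
  0.3x1 + 0.7x2 + 13.1x3 + 0.6x4 ≥ 29   (calcium)
  x1, x2, x3, x4 ≥ 0.
The optimal basis is {rice bran, alfalfa meal, barley}; maize drops out. There the phosphorus, metabolisable energy, calcium constraints are tight.
That vertex is x2 = 1.554, x3 = 2.081, x4 = 1.077.
Total cost: 0.17·1.554 + 0.26·2.081 + 0.17·1.077 = 0.98833.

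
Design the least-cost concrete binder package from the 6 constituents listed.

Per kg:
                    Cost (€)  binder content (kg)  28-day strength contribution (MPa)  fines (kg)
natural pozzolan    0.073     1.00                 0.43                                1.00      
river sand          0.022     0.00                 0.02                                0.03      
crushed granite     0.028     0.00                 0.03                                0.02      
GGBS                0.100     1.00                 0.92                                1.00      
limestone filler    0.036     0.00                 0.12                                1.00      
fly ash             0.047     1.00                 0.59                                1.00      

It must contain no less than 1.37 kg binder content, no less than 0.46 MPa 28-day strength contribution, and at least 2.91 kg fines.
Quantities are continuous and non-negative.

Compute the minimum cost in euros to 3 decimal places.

€0.120

Let x1 = kg of natural pozzolan, x2 = kg of river sand, x3 = kg of crushed granite, x4 = kg of GGBS, x5 = kg of limestone filler, x6 = kg of fly ash.
min 0.073x1 + 0.022x2 + 0.028x3 + 0.1x4 + 0.036x5 + 0.047x6 with:
  1x1 + 1x4 + 1x6 ≥ 1.37   (binder content)
  0.43x1 + 0.02x2 + 0.03x3 + 0.92x4 + 0.12x5 + 0.59x6 ≥ 0.46   (28-day strength contribution)
  1x1 + 0.03x2 + 0.02x3 + 1x4 + 1x5 + 1x6 ≥ 2.91   (fines)
  x1, x2, x3, x4, x5, x6 ≥ 0.
At the optimum only limestone filler, fly ash are positive (natural pozzolan, river sand, crushed granite, GGBS = 0). Binding constraints: binder content and fines.
Optimal quantities: limestone filler = 1.54 kg, fly ash = 1.37 kg.
Total cost: 0.036·1.54 + 0.047·1.37 = 0.11983.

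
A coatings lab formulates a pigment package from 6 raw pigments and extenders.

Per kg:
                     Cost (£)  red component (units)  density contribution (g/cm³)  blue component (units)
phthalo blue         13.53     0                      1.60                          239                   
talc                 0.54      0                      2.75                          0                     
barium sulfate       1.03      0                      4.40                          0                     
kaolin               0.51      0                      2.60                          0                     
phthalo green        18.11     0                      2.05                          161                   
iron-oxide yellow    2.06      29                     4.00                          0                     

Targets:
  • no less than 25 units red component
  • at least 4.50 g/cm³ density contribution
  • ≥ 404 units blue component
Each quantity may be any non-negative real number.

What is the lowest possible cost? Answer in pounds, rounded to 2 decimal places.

£24.65

Treat it as an LP. Let x1 = kg of phthalo blue, x2 = kg of talc, x3 = kg of barium sulfate, x4 = kg of kaolin, x5 = kg of phthalo green, x6 = kg of iron-oxide yellow.
Minimize 13.53x1 + 0.54x2 + 1.03x3 + 0.51x4 + 18.11x5 + 2.06x6 s.t.:
  29x6 ≥ 25   (red component)
  1.6x1 + 2.75x2 + 4.4x3 + 2.6x4 + 2.05x5 + 4x6 ≥ 4.5   (density contribution)
  239x1 + 161x5 ≥ 404   (blue component)
  x1, x2, x3, x4, x5, x6 ≥ 0.
The optimal basis is {phthalo blue, iron-oxide yellow}; talc, barium sulfate, kaolin, phthalo green drop out. There the red component and blue component constraints are tight.
So phthalo blue = 1.6904 kg, iron-oxide yellow = 0.86207 kg.
Total cost: 13.53·1.6904 + 2.06·0.86207 = 24.6470.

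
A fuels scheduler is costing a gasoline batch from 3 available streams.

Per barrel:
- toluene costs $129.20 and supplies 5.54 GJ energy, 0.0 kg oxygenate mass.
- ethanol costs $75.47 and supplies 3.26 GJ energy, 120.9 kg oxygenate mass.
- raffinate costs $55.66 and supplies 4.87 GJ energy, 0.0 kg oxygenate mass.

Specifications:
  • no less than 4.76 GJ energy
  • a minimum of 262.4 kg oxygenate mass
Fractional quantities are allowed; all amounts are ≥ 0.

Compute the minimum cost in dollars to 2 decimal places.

This is a linear program. Let x1 = barrels of toluene, x2 = barrels of ethanol, x3 = barrels of raffinate.
min 129.2x1 + 75.47x2 + 55.66x3 s.t.:
  5.54x1 + 3.26x2 + 4.87x3 ≥ 4.76   (energy)
  120.9x2 ≥ 262.4   (oxygenate mass)
  x1, x2, x3 ≥ 0.
The cheapest feasible vertex uses only ethanol; toluene, raffinate are not used. Binding constraint: oxygenate mass.
So ethanol = 2.1704 barrels.
Cost = 75.47·2.1704 = 163.8001.

$163.80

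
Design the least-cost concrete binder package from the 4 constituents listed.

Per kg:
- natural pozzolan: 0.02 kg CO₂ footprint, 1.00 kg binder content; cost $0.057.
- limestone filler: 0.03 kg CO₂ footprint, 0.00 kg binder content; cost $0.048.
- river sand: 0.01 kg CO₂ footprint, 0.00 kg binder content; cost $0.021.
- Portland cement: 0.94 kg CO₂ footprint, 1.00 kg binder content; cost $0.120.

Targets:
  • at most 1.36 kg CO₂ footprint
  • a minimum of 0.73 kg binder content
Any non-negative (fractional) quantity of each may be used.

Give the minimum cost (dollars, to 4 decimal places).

This is a linear program. Let x1 = kg of natural pozzolan, x2 = kg of limestone filler, x3 = kg of river sand, x4 = kg of Portland cement.
Minimize 0.057x1 + 0.048x2 + 0.021x3 + 0.12x4 subject to:
  0.02x1 + 0.03x2 + 0.01x3 + 0.94x4 ≤ 1.36   (CO₂ footprint)
  1x1 + 1x4 ≥ 0.73   (binder content)
  x1, x2, x3, x4 ≥ 0.
The optimal basis is {natural pozzolan}; limestone filler, river sand, Portland cement drop out. Binding constraint: binder content.
So natural pozzolan = 0.73 kg.
Objective = 0.057·0.73 = 0.041610.

$0.0416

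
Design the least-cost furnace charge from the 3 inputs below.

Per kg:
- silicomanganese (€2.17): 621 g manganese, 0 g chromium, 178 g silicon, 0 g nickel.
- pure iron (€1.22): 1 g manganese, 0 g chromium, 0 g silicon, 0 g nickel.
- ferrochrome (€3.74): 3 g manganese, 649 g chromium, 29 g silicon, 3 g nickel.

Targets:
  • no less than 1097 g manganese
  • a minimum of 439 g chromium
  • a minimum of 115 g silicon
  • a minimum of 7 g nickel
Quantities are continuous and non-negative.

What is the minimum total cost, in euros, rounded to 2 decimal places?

€12.54

Let x1 = kg of silicomanganese, x2 = kg of pure iron, x3 = kg of ferrochrome.
Minimise 2.17x1 + 1.22x2 + 3.74x3 with:
  621x1 + 1x2 + 3x3 ≥ 1097   (manganese)
  649x3 ≥ 439   (chromium)
  178x1 + 29x3 ≥ 115   (silicon)
  3x3 ≥ 7   (nickel)
  x1, x2, x3 ≥ 0.
The optimal basis is {silicomanganese, ferrochrome}; pure iron drops out. Binding constraints: manganese and nickel.
So silicomanganese = 1.7552 kg, ferrochrome = 2.3333 kg.
Cost = 2.17·1.7552 + 3.74·2.3333 = 12.5353.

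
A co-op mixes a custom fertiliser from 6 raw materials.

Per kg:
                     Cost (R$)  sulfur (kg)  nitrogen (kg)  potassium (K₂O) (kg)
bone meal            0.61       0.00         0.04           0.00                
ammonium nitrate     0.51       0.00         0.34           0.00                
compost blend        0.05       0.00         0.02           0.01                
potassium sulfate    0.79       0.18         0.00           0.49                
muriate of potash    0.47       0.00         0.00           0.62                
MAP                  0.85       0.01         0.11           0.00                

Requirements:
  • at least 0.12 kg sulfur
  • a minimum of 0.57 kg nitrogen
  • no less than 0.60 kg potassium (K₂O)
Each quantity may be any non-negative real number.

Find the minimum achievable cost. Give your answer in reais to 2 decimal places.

R$1.59

Set it up as a linear program. Let x1 = kg of bone meal, x2 = kg of ammonium nitrate, x3 = kg of compost blend, x4 = kg of potassium sulfate, x5 = kg of muriate of potash, x6 = kg of MAP.
Minimise 0.61x1 + 0.51x2 + 0.05x3 + 0.79x4 + 0.47x5 + 0.85x6 with:
  0.18x4 + 0.01x6 ≥ 0.12   (sulfur)
  0.04x1 + 0.34x2 + 0.02x3 + 0.11x6 ≥ 0.57   (nitrogen)
  0.01x3 + 0.49x4 + 0.62x5 ≥ 0.6   (potassium (K₂O))
  x1, x2, x3, x4, x5, x6 ≥ 0.
The minimum-cost mix takes nothing from bone meal, compost blend, MAP — only ammonium nitrate, potassium sulfate, muriate of potash. Binding constraints: sulfur, nitrogen, potassium (K₂O).
Solving gives x2 = 1.676, x4 = 0.6667, x5 = 0.4409.
Hence cost = 0.51·1.676 + 0.79·0.6667 + 0.47·0.4409 = R$1.5887.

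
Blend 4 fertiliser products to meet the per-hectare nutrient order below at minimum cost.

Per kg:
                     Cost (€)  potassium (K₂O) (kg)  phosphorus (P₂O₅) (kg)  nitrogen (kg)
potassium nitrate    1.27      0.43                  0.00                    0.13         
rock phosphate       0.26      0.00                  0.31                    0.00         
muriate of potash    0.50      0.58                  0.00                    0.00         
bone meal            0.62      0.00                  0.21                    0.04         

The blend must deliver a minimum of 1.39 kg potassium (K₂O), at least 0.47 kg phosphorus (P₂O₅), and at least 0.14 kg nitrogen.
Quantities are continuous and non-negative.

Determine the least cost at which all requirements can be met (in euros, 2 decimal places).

Let x1 = kg of potassium nitrate, x2 = kg of rock phosphate, x3 = kg of muriate of potash, x4 = kg of bone meal.
Minimize 1.27x1 + 0.26x2 + 0.5x3 + 0.62x4 subject to:
  0.43x1 + 0.58x3 ≥ 1.39   (potassium (K₂O))
  0.31x2 + 0.21x4 ≥ 0.47   (phosphorus (P₂O₅))
  0.13x1 + 0.04x4 ≥ 0.14   (nitrogen)
  x1, x2, x3, x4 ≥ 0.
The minimum-cost mix takes nothing from bone meal — only potassium nitrate, rock phosphate, muriate of potash. The potassium (K₂O), phosphorus (P₂O₅), nitrogen requirements are met with equality.
Solving gives x1 = 1.077, x2 = 1.516, x3 = 1.598.
Total cost: 1.27·1.077 + 0.26·1.516 + 0.5·1.598 = 2.5610.

€2.56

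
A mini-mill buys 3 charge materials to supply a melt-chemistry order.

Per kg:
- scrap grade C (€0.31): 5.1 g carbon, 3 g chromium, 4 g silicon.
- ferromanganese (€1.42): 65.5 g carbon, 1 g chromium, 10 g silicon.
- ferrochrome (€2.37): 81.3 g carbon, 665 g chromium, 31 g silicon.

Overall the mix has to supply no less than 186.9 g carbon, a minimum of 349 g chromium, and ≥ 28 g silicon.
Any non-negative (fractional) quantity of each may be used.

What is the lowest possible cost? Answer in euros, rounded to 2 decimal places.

Let x1 = kg of scrap grade C, x2 = kg of ferromanganese, x3 = kg of ferrochrome.
Minimize 0.31x1 + 1.42x2 + 2.37x3 s.t.:
  5.1x1 + 65.5x2 + 81.3x3 ≥ 186.9   (carbon)
  3x1 + 1x2 + 665x3 ≥ 349   (chromium)
  4x1 + 10x2 + 31x3 ≥ 28   (silicon)
  x1, x2, x3 ≥ 0.
The cheapest feasible vertex uses only ferromanganese, ferrochrome; scrap grade C is not used. The carbon and chromium requirements are met with equality.
So ferromanganese = 2.206 kg, ferrochrome = 0.5215 kg.
Total cost: 1.42·2.206 + 2.37·0.5215 = 4.3685.

€4.37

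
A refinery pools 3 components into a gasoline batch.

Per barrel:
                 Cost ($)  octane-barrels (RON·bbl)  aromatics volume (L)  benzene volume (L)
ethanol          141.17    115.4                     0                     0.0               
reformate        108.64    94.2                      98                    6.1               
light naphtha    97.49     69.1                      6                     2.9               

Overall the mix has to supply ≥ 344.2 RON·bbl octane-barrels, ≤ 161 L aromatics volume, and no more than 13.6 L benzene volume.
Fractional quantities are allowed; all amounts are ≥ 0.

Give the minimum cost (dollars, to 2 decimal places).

This is a linear program. Let x1 = barrels of ethanol, x2 = barrels of reformate, x3 = barrels of light naphtha.
Minimise 141.17x1 + 108.64x2 + 97.49x3 subject to:
  115.4x1 + 94.2x2 + 69.1x3 ≥ 344.2   (octane-barrels)
  98x2 + 6x3 ≤ 161   (aromatics volume)
  6.1x2 + 2.9x3 ≤ 13.6   (benzene volume)
  x1, x2, x3 ≥ 0.
At the optimum only ethanol, reformate are positive (light naphtha = 0). There the octane-barrels and aromatics volume constraints are tight.
So ethanol = 1.6416 barrels, reformate = 1.6429 barrels.
Hence cost = 141.17·1.6416 + 108.64·1.6429 = $410.2293.

$410.23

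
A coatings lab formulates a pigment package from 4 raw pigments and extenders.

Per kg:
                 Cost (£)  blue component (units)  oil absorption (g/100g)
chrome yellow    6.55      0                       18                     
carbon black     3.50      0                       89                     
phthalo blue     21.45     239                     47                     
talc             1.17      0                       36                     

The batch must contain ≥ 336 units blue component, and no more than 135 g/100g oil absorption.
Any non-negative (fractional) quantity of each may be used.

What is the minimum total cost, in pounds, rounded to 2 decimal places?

£30.16

Let x1 = kg of chrome yellow, x2 = kg of carbon black, x3 = kg of phthalo blue, x4 = kg of talc.
Minimize 6.55x1 + 3.5x2 + 21.45x3 + 1.17x4 s.t.:
  239x3 ≥ 336   (blue component)
  18x1 + 89x2 + 47x3 + 36x4 ≤ 135   (oil absorption)
  x1, x2, x3, x4 ≥ 0.
The optimal basis is {phthalo blue}; chrome yellow, carbon black, talc drop out. Binding constraint: blue component.
Solving gives x3 = 1.406.
Cost = 21.45·1.406 = 30.1587.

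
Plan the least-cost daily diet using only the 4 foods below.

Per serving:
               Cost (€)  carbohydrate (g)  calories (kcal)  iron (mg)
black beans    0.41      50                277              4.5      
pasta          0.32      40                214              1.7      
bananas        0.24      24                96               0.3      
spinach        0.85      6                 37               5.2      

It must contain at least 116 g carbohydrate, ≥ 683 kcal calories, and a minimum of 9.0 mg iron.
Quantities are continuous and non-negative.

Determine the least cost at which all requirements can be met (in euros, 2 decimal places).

€1.01

Let x1 = servings of black beans, x2 = servings of pasta, x3 = servings of bananas, x4 = servings of spinach.
min 0.41x1 + 0.32x2 + 0.24x3 + 0.85x4 with:
  50x1 + 40x2 + 24x3 + 6x4 ≥ 116   (carbohydrate)
  277x1 + 214x2 + 96x3 + 37x4 ≥ 683   (calories)
  4.5x1 + 1.7x2 + 0.3x3 + 5.2x4 ≥ 9   (iron)
  x1, x2, x3, x4 ≥ 0.
The optimal basis is {black beans}; pasta, bananas, spinach drop out. There the calories constraint is tight.
Solving gives x1 = 2.466.
Hence cost = 0.41·2.466 = €1.0111.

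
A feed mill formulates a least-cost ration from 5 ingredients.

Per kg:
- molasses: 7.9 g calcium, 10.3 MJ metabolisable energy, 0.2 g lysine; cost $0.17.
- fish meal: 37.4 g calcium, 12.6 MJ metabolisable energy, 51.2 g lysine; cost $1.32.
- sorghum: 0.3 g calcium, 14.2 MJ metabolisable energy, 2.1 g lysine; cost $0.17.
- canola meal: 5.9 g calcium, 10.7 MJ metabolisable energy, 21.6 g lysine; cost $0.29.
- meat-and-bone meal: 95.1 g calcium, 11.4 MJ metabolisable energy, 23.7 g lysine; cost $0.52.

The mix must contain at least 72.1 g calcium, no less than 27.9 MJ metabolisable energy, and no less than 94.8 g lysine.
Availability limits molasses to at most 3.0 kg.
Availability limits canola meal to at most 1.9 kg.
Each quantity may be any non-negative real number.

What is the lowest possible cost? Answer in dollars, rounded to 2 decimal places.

$1.73

This is a linear program. Let x1 = kg of molasses, x2 = kg of fish meal, x3 = kg of sorghum, x4 = kg of canola meal, x5 = kg of meat-and-bone meal.
Minimise 0.17x1 + 1.32x2 + 0.17x3 + 0.29x4 + 0.52x5 s.t.:
  7.9x1 + 37.4x2 + 0.3x3 + 5.9x4 + 95.1x5 ≥ 72.1   (calcium)
  10.3x1 + 12.6x2 + 14.2x3 + 10.7x4 + 11.4x5 ≥ 27.9   (metabolisable energy)
  0.2x1 + 51.2x2 + 2.1x3 + 21.6x4 + 23.7x5 ≥ 94.8   (lysine)
  x1 ≤ 3
  x4 ≤ 1.9
  x1, x2, x3, x4, x5 ≥ 0.
The minimum-cost mix takes nothing from molasses, fish meal, sorghum — only canola meal, meat-and-bone meal. There the lysine and the canola meal cap constraints are tight.
Solving gives x4 = 1.9, x5 = 2.268.
Cost = 0.29·1.9 + 0.52·2.268 = 1.7304.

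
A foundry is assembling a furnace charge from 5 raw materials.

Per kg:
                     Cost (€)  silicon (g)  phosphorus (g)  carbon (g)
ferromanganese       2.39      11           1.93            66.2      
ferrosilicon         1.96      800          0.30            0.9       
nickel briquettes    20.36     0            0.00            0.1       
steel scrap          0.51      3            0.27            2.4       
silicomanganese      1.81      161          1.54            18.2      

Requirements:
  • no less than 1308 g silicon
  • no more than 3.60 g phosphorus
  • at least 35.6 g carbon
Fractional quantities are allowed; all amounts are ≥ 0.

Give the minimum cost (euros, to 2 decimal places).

Let x1 = kg of ferromanganese, x2 = kg of ferrosilicon, x3 = kg of nickel briquettes, x4 = kg of steel scrap, x5 = kg of silicomanganese.
min 2.39x1 + 1.96x2 + 20.36x3 + 0.51x4 + 1.81x5 with:
  11x1 + 800x2 + 3x4 + 161x5 ≥ 1308   (silicon)
  1.93x1 + 0.3x2 + 0.27x4 + 1.54x5 ≤ 3.6   (phosphorus)
  66.2x1 + 0.9x2 + 0.1x3 + 2.4x4 + 18.2x5 ≥ 35.6   (carbon)
  x1, x2, x3, x4, x5 ≥ 0.
The optimal basis is {ferromanganese, ferrosilicon}; nickel briquettes, steel scrap, silicomanganese drop out. The silicon and carbon requirements are met with equality.
That vertex is x1 = 0.5156, x2 = 1.628.
Cost = 2.39·0.5156 + 1.96·1.628 = 4.4232.

€4.42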